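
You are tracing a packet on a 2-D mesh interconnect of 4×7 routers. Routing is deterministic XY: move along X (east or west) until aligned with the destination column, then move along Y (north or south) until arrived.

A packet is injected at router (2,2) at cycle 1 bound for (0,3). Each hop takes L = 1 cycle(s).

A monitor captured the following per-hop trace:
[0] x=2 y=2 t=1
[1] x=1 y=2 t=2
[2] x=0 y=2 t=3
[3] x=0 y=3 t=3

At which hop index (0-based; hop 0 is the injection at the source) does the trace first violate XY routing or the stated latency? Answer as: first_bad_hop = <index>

[1] (-1,+0) / 1c ⇒ ok
[2] (-1,+0) / 1c ⇒ ok
[3] (+0,+1) / 0c ⇒ BAD: Δcyc=0≠L

first_bad_hop = 3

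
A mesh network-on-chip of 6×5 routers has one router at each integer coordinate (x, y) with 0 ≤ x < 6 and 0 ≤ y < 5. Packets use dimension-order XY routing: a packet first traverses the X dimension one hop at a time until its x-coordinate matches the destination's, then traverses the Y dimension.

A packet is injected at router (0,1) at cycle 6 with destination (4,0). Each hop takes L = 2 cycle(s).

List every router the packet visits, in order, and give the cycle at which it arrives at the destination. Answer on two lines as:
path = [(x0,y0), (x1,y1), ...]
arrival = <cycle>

path = [(0,1), (1,1), (2,1), (3,1), (4,1), (4,0)]
arrival = 16

  0. router=(0,1) cycle=6 (inject)
  1. router=(1,1) cycle=8 dir=E
  2. router=(2,1) cycle=10 dir=E
  3. router=(3,1) cycle=12 dir=E
  4. router=(4,1) cycle=14 dir=E
  5. router=(4,0) cycle=16 dir=S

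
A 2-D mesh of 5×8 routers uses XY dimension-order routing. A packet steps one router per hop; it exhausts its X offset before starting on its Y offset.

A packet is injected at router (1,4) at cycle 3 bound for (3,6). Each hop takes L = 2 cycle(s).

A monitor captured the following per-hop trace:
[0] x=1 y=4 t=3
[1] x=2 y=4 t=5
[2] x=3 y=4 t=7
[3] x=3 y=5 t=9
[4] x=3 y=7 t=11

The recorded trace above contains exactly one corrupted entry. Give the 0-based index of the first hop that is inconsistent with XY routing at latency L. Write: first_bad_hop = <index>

first_bad_hop = 4

hop 1: step (+1,+0), +2 cyc — ok
hop 2: step (+1,+0), +2 cyc — ok
hop 3: step (+0,+1), +2 cyc — ok
hop 4: step (+0,+2), +2 cyc — BAD: non-unit step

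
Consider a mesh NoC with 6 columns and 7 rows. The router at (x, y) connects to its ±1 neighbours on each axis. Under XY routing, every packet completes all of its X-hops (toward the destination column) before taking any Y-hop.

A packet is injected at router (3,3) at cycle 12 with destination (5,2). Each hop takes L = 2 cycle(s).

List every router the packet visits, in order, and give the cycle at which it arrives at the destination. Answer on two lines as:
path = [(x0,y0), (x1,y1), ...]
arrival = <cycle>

t=12: at (3,3)
t=14: at (4,3) after E
t=16: at (5,3) after E
t=18: at (5,2) after S

path = [(3,3), (4,3), (5,3), (5,2)]
arrival = 18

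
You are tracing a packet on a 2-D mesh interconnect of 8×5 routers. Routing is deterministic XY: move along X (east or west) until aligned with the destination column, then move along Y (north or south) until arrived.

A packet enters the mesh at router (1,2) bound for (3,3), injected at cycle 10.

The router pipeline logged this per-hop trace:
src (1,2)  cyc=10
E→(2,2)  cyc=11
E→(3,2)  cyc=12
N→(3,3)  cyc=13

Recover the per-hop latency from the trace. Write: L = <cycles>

From hop 0 (10) to hop 1 (11): +1 cycles.
Each hop adds L, hence L = 1.

L = 1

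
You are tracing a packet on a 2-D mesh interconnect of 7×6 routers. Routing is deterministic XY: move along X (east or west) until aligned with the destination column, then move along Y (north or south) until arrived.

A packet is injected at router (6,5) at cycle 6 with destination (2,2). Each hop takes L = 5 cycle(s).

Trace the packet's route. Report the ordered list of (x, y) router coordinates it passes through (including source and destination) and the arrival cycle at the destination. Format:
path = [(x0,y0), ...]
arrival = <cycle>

#0 — 6,5 | c6
#1 — 5,5 | c11 | W
#2 — 4,5 | c16 | W
#3 — 3,5 | c21 | W
#4 — 2,5 | c26 | W
#5 — 2,4 | c31 | S
#6 — 2,3 | c36 | S
#7 — 2,2 | c41 | S

path = [(6,5), (5,5), (4,5), (3,5), (2,5), (2,4), (2,3), (2,2)]
arrival = 41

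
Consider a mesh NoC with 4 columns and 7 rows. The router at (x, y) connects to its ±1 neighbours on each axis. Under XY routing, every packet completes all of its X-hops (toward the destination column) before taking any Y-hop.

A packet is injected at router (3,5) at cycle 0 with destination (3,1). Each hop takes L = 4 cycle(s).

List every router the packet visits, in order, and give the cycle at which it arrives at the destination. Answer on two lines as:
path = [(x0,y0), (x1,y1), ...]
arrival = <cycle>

path = [(3,5), (3,4), (3,3), (3,2), (3,1)]
arrival = 16

hop 0: (3,5) @ cyc 0
hop 1: (3,4) @ cyc 4  [S]
hop 2: (3,3) @ cyc 8  [S]
hop 3: (3,2) @ cyc 12  [S]
hop 4: (3,1) @ cyc 16  [S]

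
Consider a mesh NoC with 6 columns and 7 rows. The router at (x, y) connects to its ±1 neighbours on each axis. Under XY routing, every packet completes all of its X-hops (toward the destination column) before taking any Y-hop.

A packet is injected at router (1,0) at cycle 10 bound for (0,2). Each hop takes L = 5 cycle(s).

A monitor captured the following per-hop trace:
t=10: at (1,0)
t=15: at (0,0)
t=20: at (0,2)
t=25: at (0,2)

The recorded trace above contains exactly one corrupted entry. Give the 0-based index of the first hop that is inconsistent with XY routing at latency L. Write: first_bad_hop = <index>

first_bad_hop = 2

[1] (-1,+0) / 5c ⇒ ok
[2] (+0,+2) / 5c ⇒ BAD: non-unit step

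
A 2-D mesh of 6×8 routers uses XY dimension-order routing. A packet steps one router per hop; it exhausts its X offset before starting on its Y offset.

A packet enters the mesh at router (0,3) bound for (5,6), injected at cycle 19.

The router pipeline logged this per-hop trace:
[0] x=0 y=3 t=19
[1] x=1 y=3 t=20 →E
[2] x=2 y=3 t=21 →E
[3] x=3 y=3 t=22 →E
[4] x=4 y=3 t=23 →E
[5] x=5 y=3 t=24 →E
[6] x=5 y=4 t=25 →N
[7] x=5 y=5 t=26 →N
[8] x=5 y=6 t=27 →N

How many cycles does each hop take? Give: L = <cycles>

cyc[1] − cyc[0] = 20 − 19 = 1.
That increment is L by definition: L = 1.

L = 1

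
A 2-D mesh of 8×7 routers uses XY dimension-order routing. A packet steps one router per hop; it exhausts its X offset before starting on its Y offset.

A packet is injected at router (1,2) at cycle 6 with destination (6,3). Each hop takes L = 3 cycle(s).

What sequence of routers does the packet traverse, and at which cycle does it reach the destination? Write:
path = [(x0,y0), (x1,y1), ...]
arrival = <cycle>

path = [(1,2), (2,2), (3,2), (4,2), (5,2), (6,2), (6,3)]
arrival = 24

src (1,2)  cyc=6
E→(2,2)  cyc=9
E→(3,2)  cyc=12
E→(4,2)  cyc=15
E→(5,2)  cyc=18
E→(6,2)  cyc=21
N→(6,3)  cyc=24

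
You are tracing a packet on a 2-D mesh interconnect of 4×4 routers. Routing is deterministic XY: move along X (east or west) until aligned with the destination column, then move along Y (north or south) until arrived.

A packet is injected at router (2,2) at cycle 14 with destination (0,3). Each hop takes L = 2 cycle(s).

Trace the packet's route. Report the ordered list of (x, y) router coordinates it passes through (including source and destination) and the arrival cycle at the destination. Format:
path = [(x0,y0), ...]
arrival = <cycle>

[0] x=2 y=2 t=14
[1] x=1 y=2 t=16 →W
[2] x=0 y=2 t=18 →W
[3] x=0 y=3 t=20 →N

path = [(2,2), (1,2), (0,2), (0,3)]
arrival = 20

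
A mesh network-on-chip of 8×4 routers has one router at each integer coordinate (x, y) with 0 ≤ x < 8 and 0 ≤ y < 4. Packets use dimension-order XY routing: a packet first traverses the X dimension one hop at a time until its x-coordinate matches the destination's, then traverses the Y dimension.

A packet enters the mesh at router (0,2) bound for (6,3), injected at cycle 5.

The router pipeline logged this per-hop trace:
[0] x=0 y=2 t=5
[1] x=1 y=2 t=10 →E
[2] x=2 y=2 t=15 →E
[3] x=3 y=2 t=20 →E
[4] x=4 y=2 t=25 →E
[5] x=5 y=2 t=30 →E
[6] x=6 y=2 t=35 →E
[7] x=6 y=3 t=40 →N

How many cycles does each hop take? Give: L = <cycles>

L = 5

cyc[1] − cyc[0] = 10 − 5 = 5.
Each hop adds L, hence L = 5.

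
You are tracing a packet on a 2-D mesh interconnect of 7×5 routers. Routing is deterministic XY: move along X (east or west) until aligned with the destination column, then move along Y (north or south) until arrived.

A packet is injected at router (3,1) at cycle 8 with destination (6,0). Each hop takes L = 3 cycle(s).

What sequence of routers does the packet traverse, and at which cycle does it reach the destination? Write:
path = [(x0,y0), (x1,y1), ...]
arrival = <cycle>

path = [(3,1), (4,1), (5,1), (6,1), (6,0)]
arrival = 20

#0 — 3,1 | c8
#1 — 4,1 | c11 | E
#2 — 5,1 | c14 | E
#3 — 6,1 | c17 | E
#4 — 6,0 | c20 | S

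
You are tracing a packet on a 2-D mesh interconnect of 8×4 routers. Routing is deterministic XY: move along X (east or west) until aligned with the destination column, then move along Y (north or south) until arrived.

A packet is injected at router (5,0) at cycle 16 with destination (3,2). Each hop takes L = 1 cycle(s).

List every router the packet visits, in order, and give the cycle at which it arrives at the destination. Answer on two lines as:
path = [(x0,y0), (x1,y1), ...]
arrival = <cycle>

path = [(5,0), (4,0), (3,0), (3,1), (3,2)]
arrival = 20

src (5,0)  cyc=16
W→(4,0)  cyc=17
W→(3,0)  cyc=18
N→(3,1)  cyc=19
N→(3,2)  cyc=20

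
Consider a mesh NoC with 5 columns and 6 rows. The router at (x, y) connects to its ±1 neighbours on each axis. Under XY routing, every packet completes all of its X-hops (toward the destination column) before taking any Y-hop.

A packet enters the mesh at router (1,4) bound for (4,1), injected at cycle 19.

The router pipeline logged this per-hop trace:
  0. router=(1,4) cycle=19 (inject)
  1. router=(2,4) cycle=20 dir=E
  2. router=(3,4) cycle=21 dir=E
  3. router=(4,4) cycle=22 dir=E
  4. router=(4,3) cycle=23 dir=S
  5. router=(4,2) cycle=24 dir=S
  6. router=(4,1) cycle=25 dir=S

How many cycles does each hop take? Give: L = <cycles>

L = 1

Δcyc across hop 0→1: 20 − 19 = 1.
Per-hop latency L = Δcyc = 1.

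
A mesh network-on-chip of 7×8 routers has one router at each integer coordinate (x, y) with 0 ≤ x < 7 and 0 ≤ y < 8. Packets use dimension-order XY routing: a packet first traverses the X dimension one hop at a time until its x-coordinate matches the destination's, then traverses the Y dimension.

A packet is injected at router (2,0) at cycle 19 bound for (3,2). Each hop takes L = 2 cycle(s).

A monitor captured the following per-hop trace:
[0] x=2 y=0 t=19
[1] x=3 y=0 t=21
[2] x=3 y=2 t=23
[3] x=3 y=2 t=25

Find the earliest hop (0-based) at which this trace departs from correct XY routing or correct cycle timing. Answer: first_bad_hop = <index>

first_bad_hop = 2

[1] (+1,+0) / 2c ⇒ ok
[2] (+0,+2) / 2c ⇒ BAD: non-unit step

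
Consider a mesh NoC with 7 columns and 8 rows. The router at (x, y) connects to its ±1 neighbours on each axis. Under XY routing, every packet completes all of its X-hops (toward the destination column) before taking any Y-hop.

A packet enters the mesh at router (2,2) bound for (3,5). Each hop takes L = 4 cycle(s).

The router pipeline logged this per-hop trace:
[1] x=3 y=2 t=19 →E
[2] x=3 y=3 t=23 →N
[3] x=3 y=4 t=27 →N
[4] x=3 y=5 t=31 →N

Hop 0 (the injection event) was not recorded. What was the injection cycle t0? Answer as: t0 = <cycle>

Hop 1 reached at cycle 19; hop k is at t0 + k·L.
t0 = cyc[1] − L = 19 − 4 = 15.

t0 = 15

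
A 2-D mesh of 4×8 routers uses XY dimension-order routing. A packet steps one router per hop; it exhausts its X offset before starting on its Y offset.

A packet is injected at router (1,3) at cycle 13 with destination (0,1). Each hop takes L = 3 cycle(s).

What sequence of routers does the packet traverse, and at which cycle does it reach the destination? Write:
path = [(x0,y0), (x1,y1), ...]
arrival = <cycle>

path = [(1,3), (0,3), (0,2), (0,1)]
arrival = 22

#0 — 1,3 | c13
#1 — 0,3 | c16 | W
#2 — 0,2 | c19 | S
#3 — 0,1 | c22 | S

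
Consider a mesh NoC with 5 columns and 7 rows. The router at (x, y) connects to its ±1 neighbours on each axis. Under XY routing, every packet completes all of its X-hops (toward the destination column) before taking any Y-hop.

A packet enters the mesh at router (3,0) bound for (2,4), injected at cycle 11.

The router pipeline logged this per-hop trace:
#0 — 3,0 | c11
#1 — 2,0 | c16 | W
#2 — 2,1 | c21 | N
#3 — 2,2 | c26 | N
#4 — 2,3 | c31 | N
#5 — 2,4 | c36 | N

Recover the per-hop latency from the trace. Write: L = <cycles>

L = 5

cyc[1] − cyc[0] = 16 − 11 = 5.
Each hop adds L, hence L = 5.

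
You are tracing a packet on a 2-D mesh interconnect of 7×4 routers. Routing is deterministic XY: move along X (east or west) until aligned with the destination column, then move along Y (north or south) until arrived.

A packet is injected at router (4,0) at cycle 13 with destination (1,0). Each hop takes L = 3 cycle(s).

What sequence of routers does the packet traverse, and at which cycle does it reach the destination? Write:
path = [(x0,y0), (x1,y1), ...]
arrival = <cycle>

src (4,0)  cyc=13
W→(3,0)  cyc=16
W→(2,0)  cyc=19
W→(1,0)  cyc=22

path = [(4,0), (3,0), (2,0), (1,0)]
arrival = 22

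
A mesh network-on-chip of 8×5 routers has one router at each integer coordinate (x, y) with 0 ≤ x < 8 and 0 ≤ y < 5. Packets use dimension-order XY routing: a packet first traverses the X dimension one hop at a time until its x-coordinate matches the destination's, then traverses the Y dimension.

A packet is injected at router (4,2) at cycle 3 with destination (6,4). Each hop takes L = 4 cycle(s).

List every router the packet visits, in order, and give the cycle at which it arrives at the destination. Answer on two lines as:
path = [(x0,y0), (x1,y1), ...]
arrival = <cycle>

  0. router=(4,2) cycle=3 (inject)
  1. router=(5,2) cycle=7 dir=E
  2. router=(6,2) cycle=11 dir=E
  3. router=(6,3) cycle=15 dir=N
  4. router=(6,4) cycle=19 dir=N

path = [(4,2), (5,2), (6,2), (6,3), (6,4)]
arrival = 19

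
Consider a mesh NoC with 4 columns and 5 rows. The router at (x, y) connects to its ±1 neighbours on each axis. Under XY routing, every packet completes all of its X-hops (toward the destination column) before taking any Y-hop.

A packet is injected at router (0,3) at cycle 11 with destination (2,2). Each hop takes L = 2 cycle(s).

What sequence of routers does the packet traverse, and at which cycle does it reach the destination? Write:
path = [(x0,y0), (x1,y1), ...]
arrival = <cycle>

[0] x=0 y=3 t=11
[1] x=1 y=3 t=13 →E
[2] x=2 y=3 t=15 →E
[3] x=2 y=2 t=17 →S

path = [(0,3), (1,3), (2,3), (2,2)]
arrival = 17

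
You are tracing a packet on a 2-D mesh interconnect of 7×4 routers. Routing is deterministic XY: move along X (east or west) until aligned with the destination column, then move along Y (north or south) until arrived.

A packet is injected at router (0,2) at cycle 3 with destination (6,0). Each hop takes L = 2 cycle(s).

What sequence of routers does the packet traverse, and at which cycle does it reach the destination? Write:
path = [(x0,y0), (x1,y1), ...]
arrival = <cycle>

path = [(0,2), (1,2), (2,2), (3,2), (4,2), (5,2), (6,2), (6,1), (6,0)]
arrival = 19

t=3: at (0,2)
t=5: at (1,2) after E
t=7: at (2,2) after E
t=9: at (3,2) after E
t=11: at (4,2) after E
t=13: at (5,2) after E
t=15: at (6,2) after E
t=17: at (6,1) after S
t=19: at (6,0) after S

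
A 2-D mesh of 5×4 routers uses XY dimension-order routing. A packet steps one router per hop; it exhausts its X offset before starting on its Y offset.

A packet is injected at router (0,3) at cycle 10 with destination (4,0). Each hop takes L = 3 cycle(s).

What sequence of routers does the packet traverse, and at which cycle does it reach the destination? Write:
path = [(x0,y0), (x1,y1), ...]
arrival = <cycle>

[0] x=0 y=3 t=10
[1] x=1 y=3 t=13 →E
[2] x=2 y=3 t=16 →E
[3] x=3 y=3 t=19 →E
[4] x=4 y=3 t=22 →E
[5] x=4 y=2 t=25 →S
[6] x=4 y=1 t=28 →S
[7] x=4 y=0 t=31 →S

path = [(0,3), (1,3), (2,3), (3,3), (4,3), (4,2), (4,1), (4,0)]
arrival = 31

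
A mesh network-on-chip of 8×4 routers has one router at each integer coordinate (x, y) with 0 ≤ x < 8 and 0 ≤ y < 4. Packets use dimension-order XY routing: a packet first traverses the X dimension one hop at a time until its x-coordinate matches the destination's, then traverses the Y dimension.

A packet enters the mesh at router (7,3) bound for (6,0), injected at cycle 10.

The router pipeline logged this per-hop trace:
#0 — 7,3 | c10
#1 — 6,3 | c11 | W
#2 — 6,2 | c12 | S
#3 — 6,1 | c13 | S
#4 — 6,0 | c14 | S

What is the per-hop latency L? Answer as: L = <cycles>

cyc[1] − cyc[0] = 11 − 10 = 1.
Each hop adds L, hence L = 1.

L = 1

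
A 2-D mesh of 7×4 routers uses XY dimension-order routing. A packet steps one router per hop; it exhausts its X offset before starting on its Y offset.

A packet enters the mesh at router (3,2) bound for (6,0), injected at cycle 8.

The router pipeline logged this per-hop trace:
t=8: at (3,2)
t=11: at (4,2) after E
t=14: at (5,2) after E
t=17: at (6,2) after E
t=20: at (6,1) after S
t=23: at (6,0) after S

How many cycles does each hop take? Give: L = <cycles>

L = 3

cyc[1] − cyc[0] = 11 − 8 = 3.
That increment is L by definition: L = 3.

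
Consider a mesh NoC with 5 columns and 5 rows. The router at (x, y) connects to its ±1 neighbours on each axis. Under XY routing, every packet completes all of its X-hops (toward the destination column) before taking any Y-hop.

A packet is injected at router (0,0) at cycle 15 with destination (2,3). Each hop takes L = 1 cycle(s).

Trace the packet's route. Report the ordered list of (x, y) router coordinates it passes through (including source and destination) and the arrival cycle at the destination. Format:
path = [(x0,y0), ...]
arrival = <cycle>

  0. router=(0,0) cycle=15 (inject)
  1. router=(1,0) cycle=16 dir=E
  2. router=(2,0) cycle=17 dir=E
  3. router=(2,1) cycle=18 dir=N
  4. router=(2,2) cycle=19 dir=N
  5. router=(2,3) cycle=20 dir=N

path = [(0,0), (1,0), (2,0), (2,1), (2,2), (2,3)]
arrival = 20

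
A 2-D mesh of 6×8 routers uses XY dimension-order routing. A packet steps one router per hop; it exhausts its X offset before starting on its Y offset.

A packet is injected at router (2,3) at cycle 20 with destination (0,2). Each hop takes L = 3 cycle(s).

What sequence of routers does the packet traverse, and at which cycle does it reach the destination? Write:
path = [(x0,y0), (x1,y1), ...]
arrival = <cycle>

[0] x=2 y=3 t=20
[1] x=1 y=3 t=23 →W
[2] x=0 y=3 t=26 →W
[3] x=0 y=2 t=29 →S

path = [(2,3), (1,3), (0,3), (0,2)]
arrival = 29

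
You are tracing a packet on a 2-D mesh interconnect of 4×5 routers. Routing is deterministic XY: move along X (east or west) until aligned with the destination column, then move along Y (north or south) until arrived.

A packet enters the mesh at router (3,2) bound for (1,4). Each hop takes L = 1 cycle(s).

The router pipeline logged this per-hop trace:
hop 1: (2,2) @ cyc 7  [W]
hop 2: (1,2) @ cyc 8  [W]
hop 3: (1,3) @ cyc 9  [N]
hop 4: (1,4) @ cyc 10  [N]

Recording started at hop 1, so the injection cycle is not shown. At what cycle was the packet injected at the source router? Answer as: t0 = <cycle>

The first recorded entry is hop 1 at cycle 7.
Subtract one hop: t0 = 7 − 1 = 6.

t0 = 6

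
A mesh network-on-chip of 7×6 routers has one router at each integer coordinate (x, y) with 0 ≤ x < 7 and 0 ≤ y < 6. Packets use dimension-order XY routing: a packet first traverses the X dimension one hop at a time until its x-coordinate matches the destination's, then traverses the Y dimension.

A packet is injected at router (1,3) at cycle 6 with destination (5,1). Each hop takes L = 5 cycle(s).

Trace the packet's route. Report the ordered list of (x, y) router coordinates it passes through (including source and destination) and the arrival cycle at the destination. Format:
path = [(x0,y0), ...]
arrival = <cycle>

path = [(1,3), (2,3), (3,3), (4,3), (5,3), (5,2), (5,1)]
arrival = 36

src (1,3)  cyc=6
E→(2,3)  cyc=11
E→(3,3)  cyc=16
E→(4,3)  cyc=21
E→(5,3)  cyc=26
S→(5,2)  cyc=31
S→(5,1)  cyc=36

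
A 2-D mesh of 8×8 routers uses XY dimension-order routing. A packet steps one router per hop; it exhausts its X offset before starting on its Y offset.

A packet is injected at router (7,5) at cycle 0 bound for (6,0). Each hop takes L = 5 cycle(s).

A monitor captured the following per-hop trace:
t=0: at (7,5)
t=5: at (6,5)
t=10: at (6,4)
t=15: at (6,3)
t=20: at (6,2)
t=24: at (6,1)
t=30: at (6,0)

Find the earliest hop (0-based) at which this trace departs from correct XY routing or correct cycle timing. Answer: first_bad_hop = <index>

hop 1: step (-1,+0), +5 cyc — ok
hop 2: step (+0,-1), +5 cyc — ok
hop 3: step (+0,-1), +5 cyc — ok
hop 4: step (+0,-1), +5 cyc — ok
hop 5: step (+0,-1), +4 cyc — BAD: Δcyc=4≠L

first_bad_hop = 5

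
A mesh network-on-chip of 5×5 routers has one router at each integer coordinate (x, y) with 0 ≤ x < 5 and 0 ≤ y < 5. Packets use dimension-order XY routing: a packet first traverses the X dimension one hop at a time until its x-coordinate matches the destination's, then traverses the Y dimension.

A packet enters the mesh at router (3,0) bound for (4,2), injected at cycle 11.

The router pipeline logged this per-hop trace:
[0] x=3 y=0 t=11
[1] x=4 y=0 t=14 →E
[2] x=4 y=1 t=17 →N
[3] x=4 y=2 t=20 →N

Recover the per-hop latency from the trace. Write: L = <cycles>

cyc[1] − cyc[0] = 14 − 11 = 3.
Each hop adds L, hence L = 3.

L = 3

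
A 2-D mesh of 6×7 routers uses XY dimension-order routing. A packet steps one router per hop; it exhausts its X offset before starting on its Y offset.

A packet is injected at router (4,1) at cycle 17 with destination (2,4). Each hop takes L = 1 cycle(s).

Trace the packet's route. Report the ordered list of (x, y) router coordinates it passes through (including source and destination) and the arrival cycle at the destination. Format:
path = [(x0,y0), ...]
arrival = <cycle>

hop 0: (4,1) @ cyc 17
hop 1: (3,1) @ cyc 18  [W]
hop 2: (2,1) @ cyc 19  [W]
hop 3: (2,2) @ cyc 20  [N]
hop 4: (2,3) @ cyc 21  [N]
hop 5: (2,4) @ cyc 22  [N]

path = [(4,1), (3,1), (2,1), (2,2), (2,3), (2,4)]
arrival = 22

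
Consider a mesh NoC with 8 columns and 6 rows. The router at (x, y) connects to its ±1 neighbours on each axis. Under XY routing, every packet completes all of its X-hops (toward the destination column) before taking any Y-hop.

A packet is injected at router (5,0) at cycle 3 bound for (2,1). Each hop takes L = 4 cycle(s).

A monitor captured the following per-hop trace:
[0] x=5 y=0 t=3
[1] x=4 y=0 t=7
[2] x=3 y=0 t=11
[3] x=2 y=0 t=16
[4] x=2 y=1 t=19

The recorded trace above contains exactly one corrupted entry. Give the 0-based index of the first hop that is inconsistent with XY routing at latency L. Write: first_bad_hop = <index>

first_bad_hop = 3

check 1→ d=(-1,0) cyc+4: ok
check 2→ d=(-1,0) cyc+4: ok
check 3→ d=(-1,0) cyc+5: BAD: Δcyc=5≠L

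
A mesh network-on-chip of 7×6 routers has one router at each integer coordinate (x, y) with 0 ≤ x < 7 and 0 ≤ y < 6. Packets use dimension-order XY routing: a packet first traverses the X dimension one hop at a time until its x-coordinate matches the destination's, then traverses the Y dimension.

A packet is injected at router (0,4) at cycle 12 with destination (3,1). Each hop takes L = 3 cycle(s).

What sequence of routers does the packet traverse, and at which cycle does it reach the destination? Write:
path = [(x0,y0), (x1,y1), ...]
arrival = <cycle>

[0] x=0 y=4 t=12
[1] x=1 y=4 t=15 →E
[2] x=2 y=4 t=18 →E
[3] x=3 y=4 t=21 →E
[4] x=3 y=3 t=24 →S
[5] x=3 y=2 t=27 →S
[6] x=3 y=1 t=30 →S

path = [(0,4), (1,4), (2,4), (3,4), (3,3), (3,2), (3,1)]
arrival = 30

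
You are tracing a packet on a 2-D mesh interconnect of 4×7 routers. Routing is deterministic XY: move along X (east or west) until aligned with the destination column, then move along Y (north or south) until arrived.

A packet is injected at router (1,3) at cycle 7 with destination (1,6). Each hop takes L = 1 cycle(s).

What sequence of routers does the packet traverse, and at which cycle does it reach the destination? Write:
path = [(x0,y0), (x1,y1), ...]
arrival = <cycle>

src (1,3)  cyc=7
N→(1,4)  cyc=8
N→(1,5)  cyc=9
N→(1,6)  cyc=10

path = [(1,3), (1,4), (1,5), (1,6)]
arrival = 10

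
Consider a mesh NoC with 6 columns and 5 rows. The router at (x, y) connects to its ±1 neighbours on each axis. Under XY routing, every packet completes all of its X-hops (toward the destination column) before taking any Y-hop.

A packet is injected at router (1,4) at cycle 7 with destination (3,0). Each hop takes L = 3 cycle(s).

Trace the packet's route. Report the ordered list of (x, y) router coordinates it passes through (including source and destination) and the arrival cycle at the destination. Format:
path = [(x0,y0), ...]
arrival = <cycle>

path = [(1,4), (2,4), (3,4), (3,3), (3,2), (3,1), (3,0)]
arrival = 25

t=7: at (1,4)
t=10: at (2,4) after E
t=13: at (3,4) after E
t=16: at (3,3) after S
t=19: at (3,2) after S
t=22: at (3,1) after S
t=25: at (3,0) after S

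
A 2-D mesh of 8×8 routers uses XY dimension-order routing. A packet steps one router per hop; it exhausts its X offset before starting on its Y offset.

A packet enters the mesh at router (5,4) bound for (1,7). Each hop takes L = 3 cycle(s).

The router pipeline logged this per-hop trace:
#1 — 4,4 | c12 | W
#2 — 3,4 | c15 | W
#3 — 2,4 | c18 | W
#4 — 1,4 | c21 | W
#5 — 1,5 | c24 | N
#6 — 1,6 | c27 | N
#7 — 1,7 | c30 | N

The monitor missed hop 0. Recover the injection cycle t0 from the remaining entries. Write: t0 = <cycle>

t0 = 9

The first recorded entry is hop 1 at cycle 12.
t0 = cyc[1] − L = 12 − 3 = 9.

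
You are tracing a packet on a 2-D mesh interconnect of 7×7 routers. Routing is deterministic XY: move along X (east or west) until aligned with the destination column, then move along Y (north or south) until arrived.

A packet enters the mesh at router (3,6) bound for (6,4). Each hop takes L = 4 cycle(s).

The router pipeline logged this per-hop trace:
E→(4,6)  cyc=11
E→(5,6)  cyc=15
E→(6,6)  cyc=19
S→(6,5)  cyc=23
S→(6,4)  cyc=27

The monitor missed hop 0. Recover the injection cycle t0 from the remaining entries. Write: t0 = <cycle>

cyc[1] = 11 and cyc[k] = t0 + k·L for every k.
So t0 = 11 − 1·4 = 7.

t0 = 7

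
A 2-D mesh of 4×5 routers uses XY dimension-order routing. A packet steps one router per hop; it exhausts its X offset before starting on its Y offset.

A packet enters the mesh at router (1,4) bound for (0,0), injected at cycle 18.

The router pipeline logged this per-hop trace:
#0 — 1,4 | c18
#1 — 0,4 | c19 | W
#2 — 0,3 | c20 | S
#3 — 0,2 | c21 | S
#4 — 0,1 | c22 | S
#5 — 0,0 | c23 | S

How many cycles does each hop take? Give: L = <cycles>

L = 1

From hop 0 (18) to hop 1 (19): +1 cycles.
One hop costs L cycles, so L = 1.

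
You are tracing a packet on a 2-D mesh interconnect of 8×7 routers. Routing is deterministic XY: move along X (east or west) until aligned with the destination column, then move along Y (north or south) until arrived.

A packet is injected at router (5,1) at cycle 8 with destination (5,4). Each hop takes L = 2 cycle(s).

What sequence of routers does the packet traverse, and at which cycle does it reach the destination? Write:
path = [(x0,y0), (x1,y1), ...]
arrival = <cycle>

path = [(5,1), (5,2), (5,3), (5,4)]
arrival = 14

  0. router=(5,1) cycle=8 (inject)
  1. router=(5,2) cycle=10 dir=N
  2. router=(5,3) cycle=12 dir=N
  3. router=(5,4) cycle=14 dir=N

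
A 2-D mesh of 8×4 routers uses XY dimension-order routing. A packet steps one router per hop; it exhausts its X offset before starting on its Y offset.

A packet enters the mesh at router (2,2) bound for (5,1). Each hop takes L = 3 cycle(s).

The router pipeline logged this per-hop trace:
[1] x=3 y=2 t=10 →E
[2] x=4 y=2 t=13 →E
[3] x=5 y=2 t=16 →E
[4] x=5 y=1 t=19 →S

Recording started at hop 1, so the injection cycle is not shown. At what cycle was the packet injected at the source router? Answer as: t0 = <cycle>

cyc[1] = 10 and cyc[k] = t0 + k·L for every k.
t0 = cyc[1] − L = 10 − 3 = 7.

t0 = 7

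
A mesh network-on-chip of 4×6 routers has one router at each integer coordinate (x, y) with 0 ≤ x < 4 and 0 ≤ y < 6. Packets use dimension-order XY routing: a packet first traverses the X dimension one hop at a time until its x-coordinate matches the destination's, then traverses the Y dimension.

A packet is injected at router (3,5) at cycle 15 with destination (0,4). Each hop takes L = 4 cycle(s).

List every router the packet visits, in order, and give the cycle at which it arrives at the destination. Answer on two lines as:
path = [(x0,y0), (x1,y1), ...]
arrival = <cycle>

src (3,5)  cyc=15
W→(2,5)  cyc=19
W→(1,5)  cyc=23
W→(0,5)  cyc=27
S→(0,4)  cyc=31

path = [(3,5), (2,5), (1,5), (0,5), (0,4)]
arrival = 31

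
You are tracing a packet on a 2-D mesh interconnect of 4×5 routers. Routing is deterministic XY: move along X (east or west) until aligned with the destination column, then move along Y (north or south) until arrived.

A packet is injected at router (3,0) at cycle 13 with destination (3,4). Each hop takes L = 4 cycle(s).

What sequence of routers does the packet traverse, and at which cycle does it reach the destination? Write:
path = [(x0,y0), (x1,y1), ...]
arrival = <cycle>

  0. router=(3,0) cycle=13 (inject)
  1. router=(3,1) cycle=17 dir=N
  2. router=(3,2) cycle=21 dir=N
  3. router=(3,3) cycle=25 dir=N
  4. router=(3,4) cycle=29 dir=N

path = [(3,0), (3,1), (3,2), (3,3), (3,4)]
arrival = 29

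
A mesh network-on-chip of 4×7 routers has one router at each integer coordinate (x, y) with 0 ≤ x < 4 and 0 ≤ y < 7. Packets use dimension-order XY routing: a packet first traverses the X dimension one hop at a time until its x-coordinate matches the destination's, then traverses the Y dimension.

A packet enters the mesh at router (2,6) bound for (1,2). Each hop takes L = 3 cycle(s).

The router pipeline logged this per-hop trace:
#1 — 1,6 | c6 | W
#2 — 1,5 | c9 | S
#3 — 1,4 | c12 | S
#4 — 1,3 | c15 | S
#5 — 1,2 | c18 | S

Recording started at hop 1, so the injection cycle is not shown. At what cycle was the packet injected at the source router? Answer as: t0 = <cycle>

The first recorded entry is hop 1 at cycle 6.
t0 = cyc[1] − L = 6 − 3 = 3.

t0 = 3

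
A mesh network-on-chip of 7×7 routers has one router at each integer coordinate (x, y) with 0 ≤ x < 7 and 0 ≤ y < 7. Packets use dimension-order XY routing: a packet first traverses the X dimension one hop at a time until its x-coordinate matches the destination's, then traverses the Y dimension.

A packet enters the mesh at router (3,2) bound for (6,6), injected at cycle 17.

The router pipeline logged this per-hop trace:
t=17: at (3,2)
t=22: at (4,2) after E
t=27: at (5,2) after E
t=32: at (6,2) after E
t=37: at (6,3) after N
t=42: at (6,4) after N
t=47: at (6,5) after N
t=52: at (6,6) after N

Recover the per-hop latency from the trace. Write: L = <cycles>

L = 5

Δcyc across hop 0→1: 22 − 17 = 5.
That increment is L by definition: L = 5.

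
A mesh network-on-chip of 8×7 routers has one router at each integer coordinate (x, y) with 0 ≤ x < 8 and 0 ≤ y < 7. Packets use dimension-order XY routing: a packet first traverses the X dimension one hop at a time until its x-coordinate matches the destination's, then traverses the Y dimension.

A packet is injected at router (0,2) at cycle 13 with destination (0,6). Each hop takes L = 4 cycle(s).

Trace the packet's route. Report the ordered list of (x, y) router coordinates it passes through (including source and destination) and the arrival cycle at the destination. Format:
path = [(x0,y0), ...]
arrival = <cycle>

hop 0: (0,2) @ cyc 13
hop 1: (0,3) @ cyc 17  [N]
hop 2: (0,4) @ cyc 21  [N]
hop 3: (0,5) @ cyc 25  [N]
hop 4: (0,6) @ cyc 29  [N]

path = [(0,2), (0,3), (0,4), (0,5), (0,6)]
arrival = 29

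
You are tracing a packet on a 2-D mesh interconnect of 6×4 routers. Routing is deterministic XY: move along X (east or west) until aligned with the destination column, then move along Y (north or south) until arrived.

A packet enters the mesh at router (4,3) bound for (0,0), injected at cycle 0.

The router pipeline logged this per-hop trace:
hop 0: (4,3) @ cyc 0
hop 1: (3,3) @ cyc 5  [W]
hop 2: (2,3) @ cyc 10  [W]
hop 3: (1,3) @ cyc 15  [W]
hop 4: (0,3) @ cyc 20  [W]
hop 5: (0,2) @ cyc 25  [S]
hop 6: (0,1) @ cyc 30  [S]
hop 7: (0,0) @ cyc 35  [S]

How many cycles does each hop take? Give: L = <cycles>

L = 5

Δcyc across hop 0→1: 5 − 0 = 5.
Per-hop latency L = Δcyc = 5.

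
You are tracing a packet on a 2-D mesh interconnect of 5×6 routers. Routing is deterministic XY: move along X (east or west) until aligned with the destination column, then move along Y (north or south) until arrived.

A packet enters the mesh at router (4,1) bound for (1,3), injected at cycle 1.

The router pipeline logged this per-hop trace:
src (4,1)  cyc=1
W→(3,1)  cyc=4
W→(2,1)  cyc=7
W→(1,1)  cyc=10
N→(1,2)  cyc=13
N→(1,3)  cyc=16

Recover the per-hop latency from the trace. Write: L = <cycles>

L = 3

Δcyc across hop 0→1: 4 − 1 = 3.
Each hop adds L, hence L = 3.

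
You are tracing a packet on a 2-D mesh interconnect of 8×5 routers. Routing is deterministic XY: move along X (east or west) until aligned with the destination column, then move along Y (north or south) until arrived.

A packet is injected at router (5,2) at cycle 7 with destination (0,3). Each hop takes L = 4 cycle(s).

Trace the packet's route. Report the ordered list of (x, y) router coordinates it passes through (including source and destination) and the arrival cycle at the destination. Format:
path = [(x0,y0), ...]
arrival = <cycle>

hop 0: (5,2) @ cyc 7
hop 1: (4,2) @ cyc 11  [W]
hop 2: (3,2) @ cyc 15  [W]
hop 3: (2,2) @ cyc 19  [W]
hop 4: (1,2) @ cyc 23  [W]
hop 5: (0,2) @ cyc 27  [W]
hop 6: (0,3) @ cyc 31  [N]

path = [(5,2), (4,2), (3,2), (2,2), (1,2), (0,2), (0,3)]
arrival = 31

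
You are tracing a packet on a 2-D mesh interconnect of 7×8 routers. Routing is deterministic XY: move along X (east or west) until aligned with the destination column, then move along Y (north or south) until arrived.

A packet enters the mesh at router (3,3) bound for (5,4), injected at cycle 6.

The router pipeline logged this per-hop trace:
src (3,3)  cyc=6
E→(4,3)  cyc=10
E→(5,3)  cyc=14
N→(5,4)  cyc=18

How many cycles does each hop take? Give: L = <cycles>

L = 4

Between hops 0 and 1 the cycle counter advances 10 − 6 = 4.
Per-hop latency L = Δcyc = 4.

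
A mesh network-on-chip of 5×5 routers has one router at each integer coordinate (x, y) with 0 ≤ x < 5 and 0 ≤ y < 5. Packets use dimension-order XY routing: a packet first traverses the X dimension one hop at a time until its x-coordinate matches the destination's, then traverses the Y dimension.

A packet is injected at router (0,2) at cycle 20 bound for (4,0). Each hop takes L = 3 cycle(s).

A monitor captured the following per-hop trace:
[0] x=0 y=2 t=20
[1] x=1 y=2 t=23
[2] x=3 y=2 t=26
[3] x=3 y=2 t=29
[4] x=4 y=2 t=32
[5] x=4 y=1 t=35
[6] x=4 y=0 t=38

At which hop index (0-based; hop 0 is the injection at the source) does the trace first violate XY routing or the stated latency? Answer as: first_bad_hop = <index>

first_bad_hop = 2

  1: Δx=+1 Δy=+0 Δt=3 [ok]
  2: Δx=+2 Δy=+0 Δt=3 [BAD: non-unit step]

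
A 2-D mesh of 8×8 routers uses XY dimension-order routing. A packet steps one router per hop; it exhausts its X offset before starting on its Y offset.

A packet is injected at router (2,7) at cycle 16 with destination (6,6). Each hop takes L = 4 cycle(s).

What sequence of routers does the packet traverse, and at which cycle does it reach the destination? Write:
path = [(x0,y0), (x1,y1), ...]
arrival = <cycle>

hop 0: (2,7) @ cyc 16
hop 1: (3,7) @ cyc 20  [E]
hop 2: (4,7) @ cyc 24  [E]
hop 3: (5,7) @ cyc 28  [E]
hop 4: (6,7) @ cyc 32  [E]
hop 5: (6,6) @ cyc 36  [S]

path = [(2,7), (3,7), (4,7), (5,7), (6,7), (6,6)]
arrival = 36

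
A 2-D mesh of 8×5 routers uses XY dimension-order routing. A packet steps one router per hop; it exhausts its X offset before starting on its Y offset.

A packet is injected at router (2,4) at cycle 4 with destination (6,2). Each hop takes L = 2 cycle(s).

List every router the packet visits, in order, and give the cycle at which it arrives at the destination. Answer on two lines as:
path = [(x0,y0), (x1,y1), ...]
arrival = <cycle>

path = [(2,4), (3,4), (4,4), (5,4), (6,4), (6,3), (6,2)]
arrival = 16

hop 0: (2,4) @ cyc 4
hop 1: (3,4) @ cyc 6  [E]
hop 2: (4,4) @ cyc 8  [E]
hop 3: (5,4) @ cyc 10  [E]
hop 4: (6,4) @ cyc 12  [E]
hop 5: (6,3) @ cyc 14  [S]
hop 6: (6,2) @ cyc 16  [S]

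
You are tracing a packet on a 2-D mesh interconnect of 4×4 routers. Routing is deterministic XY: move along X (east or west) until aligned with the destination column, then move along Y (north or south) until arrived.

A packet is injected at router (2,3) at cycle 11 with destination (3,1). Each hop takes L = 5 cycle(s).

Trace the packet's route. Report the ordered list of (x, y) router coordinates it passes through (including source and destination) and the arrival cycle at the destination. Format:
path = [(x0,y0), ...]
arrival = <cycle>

path = [(2,3), (3,3), (3,2), (3,1)]
arrival = 26

t=11: at (2,3)
t=16: at (3,3) after E
t=21: at (3,2) after S
t=26: at (3,1) after S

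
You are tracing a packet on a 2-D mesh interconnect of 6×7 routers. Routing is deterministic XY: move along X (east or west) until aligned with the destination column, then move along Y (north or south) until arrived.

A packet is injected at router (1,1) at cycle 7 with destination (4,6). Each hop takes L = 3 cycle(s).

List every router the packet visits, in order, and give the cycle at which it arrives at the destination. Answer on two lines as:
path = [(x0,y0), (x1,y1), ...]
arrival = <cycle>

[0] x=1 y=1 t=7
[1] x=2 y=1 t=10 →E
[2] x=3 y=1 t=13 →E
[3] x=4 y=1 t=16 →E
[4] x=4 y=2 t=19 →N
[5] x=4 y=3 t=22 →N
[6] x=4 y=4 t=25 →N
[7] x=4 y=5 t=28 →N
[8] x=4 y=6 t=31 →N

path = [(1,1), (2,1), (3,1), (4,1), (4,2), (4,3), (4,4), (4,5), (4,6)]
arrival = 31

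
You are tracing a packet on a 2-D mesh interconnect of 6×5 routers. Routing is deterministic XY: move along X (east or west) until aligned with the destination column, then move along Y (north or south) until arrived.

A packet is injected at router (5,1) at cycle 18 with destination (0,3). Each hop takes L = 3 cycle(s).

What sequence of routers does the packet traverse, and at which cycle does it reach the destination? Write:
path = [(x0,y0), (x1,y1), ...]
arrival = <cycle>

src (5,1)  cyc=18
W→(4,1)  cyc=21
W→(3,1)  cyc=24
W→(2,1)  cyc=27
W→(1,1)  cyc=30
W→(0,1)  cyc=33
N→(0,2)  cyc=36
N→(0,3)  cyc=39

path = [(5,1), (4,1), (3,1), (2,1), (1,1), (0,1), (0,2), (0,3)]
arrival = 39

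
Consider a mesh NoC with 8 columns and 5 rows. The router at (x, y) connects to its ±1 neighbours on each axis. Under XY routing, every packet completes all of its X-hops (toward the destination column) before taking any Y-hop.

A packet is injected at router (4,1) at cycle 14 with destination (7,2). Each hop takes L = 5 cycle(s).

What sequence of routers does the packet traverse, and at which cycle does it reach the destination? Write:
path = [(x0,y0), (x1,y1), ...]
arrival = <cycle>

path = [(4,1), (5,1), (6,1), (7,1), (7,2)]
arrival = 34

  0. router=(4,1) cycle=14 (inject)
  1. router=(5,1) cycle=19 dir=E
  2. router=(6,1) cycle=24 dir=E
  3. router=(7,1) cycle=29 dir=E
  4. router=(7,2) cycle=34 dir=N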